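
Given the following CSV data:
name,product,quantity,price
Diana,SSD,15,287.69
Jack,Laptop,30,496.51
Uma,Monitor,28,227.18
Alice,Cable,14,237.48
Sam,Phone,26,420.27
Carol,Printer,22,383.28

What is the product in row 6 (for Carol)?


Row 6: Carol
Column 'product' = Printer

ANSWER: Printer


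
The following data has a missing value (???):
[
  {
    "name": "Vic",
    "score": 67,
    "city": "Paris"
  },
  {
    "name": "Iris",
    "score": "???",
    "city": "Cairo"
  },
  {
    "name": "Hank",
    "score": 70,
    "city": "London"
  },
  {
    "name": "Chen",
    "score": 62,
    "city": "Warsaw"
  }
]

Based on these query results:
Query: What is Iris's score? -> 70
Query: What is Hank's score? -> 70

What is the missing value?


The missing value is Iris's score
From query: Iris's score = 70

ANSWER: 70


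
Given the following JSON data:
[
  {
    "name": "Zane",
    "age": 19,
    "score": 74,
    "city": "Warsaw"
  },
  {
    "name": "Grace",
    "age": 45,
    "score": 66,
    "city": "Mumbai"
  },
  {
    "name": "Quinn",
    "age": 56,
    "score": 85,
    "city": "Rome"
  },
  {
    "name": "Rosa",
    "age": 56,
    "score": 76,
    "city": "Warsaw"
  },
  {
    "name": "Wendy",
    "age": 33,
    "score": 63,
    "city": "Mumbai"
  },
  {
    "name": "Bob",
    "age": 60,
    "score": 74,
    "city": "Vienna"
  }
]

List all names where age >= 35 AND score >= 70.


Checking both conditions:
  Zane (age=19, score=74) -> no
  Grace (age=45, score=66) -> no
  Quinn (age=56, score=85) -> YES
  Rosa (age=56, score=76) -> YES
  Wendy (age=33, score=63) -> no
  Bob (age=60, score=74) -> YES


ANSWER: Quinn, Rosa, Bob


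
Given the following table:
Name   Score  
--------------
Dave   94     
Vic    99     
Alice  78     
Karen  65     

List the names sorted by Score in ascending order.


Sorting by Score (ascending):
  Karen: 65
  Alice: 78
  Dave: 94
  Vic: 99


ANSWER: Karen, Alice, Dave, Vic


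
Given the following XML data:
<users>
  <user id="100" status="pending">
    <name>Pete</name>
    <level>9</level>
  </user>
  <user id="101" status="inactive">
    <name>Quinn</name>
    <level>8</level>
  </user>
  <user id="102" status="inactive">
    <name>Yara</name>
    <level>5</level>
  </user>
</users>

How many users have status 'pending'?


Counting users with status='pending':
  Pete (id=100) -> MATCH
Count: 1

ANSWER: 1


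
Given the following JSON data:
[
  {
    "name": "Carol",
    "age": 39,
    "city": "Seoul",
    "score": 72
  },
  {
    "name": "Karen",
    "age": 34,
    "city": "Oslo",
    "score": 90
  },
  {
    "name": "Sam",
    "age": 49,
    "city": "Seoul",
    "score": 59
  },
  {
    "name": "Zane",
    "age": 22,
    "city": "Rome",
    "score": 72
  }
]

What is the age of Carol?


Looking up record where name = Carol
Record index: 0
Field 'age' = 39

ANSWER: 39


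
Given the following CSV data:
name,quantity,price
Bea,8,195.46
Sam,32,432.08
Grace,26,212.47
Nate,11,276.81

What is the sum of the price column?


Values in 'price' column:
  Row 1: 195.46
  Row 2: 432.08
  Row 3: 212.47
  Row 4: 276.81
Sum = 195.46 + 432.08 + 212.47 + 276.81 = 1116.82

ANSWER: 1116.82


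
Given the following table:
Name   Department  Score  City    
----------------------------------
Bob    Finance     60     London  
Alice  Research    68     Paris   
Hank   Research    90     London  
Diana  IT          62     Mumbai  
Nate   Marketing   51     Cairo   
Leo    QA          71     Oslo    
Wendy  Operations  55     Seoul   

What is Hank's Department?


Row 3: Hank
Department = Research

ANSWER: Research


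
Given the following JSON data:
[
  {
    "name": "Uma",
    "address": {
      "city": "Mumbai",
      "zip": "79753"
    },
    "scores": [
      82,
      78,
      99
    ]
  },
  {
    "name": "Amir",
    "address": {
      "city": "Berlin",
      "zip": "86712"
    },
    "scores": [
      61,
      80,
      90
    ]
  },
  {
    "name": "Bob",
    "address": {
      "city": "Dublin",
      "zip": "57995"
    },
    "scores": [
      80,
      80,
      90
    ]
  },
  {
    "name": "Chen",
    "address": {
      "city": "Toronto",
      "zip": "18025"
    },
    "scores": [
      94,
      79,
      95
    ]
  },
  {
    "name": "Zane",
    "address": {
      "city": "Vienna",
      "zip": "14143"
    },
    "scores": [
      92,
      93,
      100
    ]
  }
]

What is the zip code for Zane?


Path: records[4].address.zip
Value: 14143

ANSWER: 14143


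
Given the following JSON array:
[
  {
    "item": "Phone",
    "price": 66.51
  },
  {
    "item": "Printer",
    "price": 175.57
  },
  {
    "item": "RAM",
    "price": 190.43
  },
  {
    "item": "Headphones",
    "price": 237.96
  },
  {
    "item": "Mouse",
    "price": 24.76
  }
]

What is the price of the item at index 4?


Array index 4 -> Mouse
price = 24.76

ANSWER: 24.76


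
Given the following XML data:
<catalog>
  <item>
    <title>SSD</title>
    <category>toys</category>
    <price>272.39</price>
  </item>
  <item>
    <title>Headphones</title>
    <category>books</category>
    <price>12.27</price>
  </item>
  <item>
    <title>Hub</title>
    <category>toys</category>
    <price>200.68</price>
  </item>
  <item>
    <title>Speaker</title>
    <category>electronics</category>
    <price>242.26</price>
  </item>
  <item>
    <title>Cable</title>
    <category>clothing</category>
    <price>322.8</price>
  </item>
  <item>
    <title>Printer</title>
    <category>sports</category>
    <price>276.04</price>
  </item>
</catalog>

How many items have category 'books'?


Scanning <item> elements for <category>books</category>:
  Item 2: Headphones -> MATCH
Count: 1

ANSWER: 1


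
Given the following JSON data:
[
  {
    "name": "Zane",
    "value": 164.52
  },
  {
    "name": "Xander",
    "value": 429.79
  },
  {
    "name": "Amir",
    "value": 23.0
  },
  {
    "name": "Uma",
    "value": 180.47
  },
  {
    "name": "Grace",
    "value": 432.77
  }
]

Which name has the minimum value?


Comparing values:
  Zane: 164.52
  Xander: 429.79
  Amir: 23.0
  Uma: 180.47
  Grace: 432.77
Minimum: Amir (23.0)

ANSWER: Amir


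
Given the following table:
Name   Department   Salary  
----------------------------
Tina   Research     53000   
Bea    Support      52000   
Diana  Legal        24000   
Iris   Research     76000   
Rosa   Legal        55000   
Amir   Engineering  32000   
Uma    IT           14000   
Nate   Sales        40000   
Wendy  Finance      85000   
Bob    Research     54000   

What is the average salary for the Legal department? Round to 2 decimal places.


Legal department members:
  Diana: 24000
  Rosa: 55000
Sum = 79000
Count = 2
Average = 79000 / 2 = 39500.00

ANSWER: 39500.00


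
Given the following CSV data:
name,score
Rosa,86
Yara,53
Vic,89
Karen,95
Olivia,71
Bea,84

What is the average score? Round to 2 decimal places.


Scores: 86, 53, 89, 95, 71, 84
Sum = 478
Count = 6
Average = 478 / 6 = 79.67

ANSWER: 79.67


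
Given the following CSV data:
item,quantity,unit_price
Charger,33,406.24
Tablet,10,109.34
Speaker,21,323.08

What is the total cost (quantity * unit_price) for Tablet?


Row: Tablet
quantity = 10
unit_price = 109.34
total = 10 * 109.34 = 1093.4

ANSWER: 1093.4


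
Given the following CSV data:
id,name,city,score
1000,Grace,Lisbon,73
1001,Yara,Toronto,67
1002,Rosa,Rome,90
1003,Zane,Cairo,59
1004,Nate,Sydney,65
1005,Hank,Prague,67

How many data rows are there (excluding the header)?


Counting rows (excluding header):
Header: id,name,city,score
Data rows: 6

ANSWER: 6


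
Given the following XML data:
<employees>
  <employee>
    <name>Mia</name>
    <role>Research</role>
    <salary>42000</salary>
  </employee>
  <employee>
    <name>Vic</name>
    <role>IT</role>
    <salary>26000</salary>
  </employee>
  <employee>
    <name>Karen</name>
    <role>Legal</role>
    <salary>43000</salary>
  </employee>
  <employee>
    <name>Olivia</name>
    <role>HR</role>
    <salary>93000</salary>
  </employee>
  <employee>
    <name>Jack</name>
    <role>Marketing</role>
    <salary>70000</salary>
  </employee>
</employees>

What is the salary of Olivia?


Searching for <employee> with <name>Olivia</name>
Found at position 4
<salary>93000</salary>

ANSWER: 93000


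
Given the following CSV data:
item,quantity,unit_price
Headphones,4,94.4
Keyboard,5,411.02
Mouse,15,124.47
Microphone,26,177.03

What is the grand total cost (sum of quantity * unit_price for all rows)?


Computing row totals:
  Headphones: 4 * 94.4 = 377.6
  Keyboard: 5 * 411.02 = 2055.1
  Mouse: 15 * 124.47 = 1867.05
  Microphone: 26 * 177.03 = 4602.78
Grand total = 377.6 + 2055.1 + 1867.05 + 4602.78 = 8902.53

ANSWER: 8902.53


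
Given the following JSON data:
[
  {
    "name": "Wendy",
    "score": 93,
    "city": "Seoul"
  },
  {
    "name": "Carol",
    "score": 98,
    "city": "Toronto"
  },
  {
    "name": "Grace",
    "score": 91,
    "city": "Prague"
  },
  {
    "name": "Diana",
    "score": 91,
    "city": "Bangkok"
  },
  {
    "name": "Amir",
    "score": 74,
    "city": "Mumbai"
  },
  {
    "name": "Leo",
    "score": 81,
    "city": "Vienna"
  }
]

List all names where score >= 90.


Filtering records where score >= 90:
  Wendy (score=93) -> YES
  Carol (score=98) -> YES
  Grace (score=91) -> YES
  Diana (score=91) -> YES
  Amir (score=74) -> no
  Leo (score=81) -> no


ANSWER: Wendy, Carol, Grace, Diana


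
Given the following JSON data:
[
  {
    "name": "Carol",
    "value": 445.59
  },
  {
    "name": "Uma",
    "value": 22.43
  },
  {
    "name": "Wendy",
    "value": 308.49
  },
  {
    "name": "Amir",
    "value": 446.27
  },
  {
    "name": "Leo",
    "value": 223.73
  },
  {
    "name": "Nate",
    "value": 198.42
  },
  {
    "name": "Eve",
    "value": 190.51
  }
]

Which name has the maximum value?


Comparing values:
  Carol: 445.59
  Uma: 22.43
  Wendy: 308.49
  Amir: 446.27
  Leo: 223.73
  Nate: 198.42
  Eve: 190.51
Maximum: Amir (446.27)

ANSWER: Amir


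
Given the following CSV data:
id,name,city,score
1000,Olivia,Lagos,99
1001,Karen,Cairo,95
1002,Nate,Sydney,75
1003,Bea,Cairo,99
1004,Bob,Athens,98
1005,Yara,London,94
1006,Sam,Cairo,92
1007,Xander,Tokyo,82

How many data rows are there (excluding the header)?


Counting rows (excluding header):
Header: id,name,city,score
Data rows: 8

ANSWER: 8


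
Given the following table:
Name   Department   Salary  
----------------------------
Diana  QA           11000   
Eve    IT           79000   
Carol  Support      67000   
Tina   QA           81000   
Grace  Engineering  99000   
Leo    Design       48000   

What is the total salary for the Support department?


Support department members:
  Carol: 67000
Total = 67000 = 67000

ANSWER: 67000


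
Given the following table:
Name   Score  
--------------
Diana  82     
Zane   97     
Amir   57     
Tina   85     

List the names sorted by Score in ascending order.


Sorting by Score (ascending):
  Amir: 57
  Diana: 82
  Tina: 85
  Zane: 97


ANSWER: Amir, Diana, Tina, Zane


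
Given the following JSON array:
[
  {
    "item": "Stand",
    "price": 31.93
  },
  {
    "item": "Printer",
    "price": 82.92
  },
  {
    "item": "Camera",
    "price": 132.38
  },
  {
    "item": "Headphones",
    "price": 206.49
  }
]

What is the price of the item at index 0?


Array index 0 -> Stand
price = 31.93

ANSWER: 31.93


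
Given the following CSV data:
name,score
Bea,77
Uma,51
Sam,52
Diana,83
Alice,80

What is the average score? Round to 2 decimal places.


Scores: 77, 51, 52, 83, 80
Sum = 343
Count = 5
Average = 343 / 5 = 68.60

ANSWER: 68.60


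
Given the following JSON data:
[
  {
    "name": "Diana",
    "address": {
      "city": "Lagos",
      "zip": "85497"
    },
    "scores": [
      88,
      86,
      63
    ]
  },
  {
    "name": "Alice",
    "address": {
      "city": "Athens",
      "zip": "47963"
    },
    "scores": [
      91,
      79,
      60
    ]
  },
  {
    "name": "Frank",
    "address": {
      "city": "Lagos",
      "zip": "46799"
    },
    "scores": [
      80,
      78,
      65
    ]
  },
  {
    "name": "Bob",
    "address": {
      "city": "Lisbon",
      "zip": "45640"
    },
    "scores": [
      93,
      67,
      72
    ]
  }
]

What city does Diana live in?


Path: records[0].address.city
Value: Lagos

ANSWER: Lagos


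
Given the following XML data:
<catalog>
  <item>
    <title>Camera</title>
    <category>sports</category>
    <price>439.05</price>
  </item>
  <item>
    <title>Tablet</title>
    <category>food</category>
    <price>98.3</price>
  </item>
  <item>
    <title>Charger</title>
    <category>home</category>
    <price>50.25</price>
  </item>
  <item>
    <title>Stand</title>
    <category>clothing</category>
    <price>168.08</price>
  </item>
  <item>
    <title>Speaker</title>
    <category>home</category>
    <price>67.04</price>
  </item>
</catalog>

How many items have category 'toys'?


Scanning <item> elements for <category>toys</category>:
Count: 0

ANSWER: 0


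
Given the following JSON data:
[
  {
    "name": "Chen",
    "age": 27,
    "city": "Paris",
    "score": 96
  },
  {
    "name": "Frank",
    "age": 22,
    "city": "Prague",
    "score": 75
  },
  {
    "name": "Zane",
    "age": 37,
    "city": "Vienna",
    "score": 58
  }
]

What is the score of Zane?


Looking up record where name = Zane
Record index: 2
Field 'score' = 58

ANSWER: 58


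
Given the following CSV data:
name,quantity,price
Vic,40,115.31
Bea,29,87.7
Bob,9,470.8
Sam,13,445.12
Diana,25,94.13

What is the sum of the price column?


Values in 'price' column:
  Row 1: 115.31
  Row 2: 87.7
  Row 3: 470.8
  Row 4: 445.12
  Row 5: 94.13
Sum = 115.31 + 87.7 + 470.8 + 445.12 + 94.13 = 1213.06

ANSWER: 1213.06


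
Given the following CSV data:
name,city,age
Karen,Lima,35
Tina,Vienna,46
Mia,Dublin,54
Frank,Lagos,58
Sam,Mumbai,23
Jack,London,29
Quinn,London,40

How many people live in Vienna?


Scanning city column for 'Vienna':
  Row 2: Tina -> MATCH
Total matches: 1

ANSWER: 1


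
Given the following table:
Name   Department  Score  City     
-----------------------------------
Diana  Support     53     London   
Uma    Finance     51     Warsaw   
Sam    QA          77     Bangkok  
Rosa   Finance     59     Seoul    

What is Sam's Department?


Row 3: Sam
Department = QA

ANSWER: QA


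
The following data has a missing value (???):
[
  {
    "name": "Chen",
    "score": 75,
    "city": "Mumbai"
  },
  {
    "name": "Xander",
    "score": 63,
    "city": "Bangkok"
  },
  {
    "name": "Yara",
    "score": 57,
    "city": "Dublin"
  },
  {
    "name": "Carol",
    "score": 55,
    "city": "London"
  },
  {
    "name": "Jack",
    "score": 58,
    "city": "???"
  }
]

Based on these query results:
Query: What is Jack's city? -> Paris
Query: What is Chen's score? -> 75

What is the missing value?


The missing value is Jack's city
From query: Jack's city = Paris

ANSWER: Paris


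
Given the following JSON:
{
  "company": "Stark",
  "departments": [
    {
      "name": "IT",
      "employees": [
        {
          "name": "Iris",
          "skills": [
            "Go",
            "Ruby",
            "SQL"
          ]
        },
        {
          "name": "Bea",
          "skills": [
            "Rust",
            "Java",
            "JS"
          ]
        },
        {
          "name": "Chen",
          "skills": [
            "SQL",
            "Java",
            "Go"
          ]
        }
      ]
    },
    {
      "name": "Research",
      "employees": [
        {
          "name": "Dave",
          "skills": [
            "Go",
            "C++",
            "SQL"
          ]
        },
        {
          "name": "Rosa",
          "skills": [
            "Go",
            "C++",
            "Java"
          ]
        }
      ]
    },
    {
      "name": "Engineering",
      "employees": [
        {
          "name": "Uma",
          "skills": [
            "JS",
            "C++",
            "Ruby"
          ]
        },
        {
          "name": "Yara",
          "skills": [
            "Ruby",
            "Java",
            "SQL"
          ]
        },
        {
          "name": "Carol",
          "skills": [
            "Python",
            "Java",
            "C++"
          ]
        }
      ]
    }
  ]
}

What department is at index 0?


Path: departments[0].name
Value: IT

ANSWER: IT


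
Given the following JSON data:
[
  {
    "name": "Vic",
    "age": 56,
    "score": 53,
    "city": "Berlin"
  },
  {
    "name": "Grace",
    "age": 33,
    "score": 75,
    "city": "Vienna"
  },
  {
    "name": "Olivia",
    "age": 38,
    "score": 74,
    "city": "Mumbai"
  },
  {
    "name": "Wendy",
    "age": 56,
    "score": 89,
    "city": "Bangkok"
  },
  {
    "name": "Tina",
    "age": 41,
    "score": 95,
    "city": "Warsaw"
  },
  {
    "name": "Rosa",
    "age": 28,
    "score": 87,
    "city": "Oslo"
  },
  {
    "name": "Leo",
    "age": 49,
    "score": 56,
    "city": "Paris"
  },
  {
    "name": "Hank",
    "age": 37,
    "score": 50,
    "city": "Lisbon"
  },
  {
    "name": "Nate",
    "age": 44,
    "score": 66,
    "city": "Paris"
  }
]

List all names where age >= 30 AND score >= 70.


Checking both conditions:
  Vic (age=56, score=53) -> no
  Grace (age=33, score=75) -> YES
  Olivia (age=38, score=74) -> YES
  Wendy (age=56, score=89) -> YES
  Tina (age=41, score=95) -> YES
  Rosa (age=28, score=87) -> no
  Leo (age=49, score=56) -> no
  Hank (age=37, score=50) -> no
  Nate (age=44, score=66) -> no


ANSWER: Grace, Olivia, Wendy, Tina


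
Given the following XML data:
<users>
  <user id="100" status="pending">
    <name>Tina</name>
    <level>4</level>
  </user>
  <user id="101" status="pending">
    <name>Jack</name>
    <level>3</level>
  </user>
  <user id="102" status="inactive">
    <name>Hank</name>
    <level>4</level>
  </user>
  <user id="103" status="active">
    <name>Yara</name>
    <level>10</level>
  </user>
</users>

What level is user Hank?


Finding user: Hank
<level>4</level>

ANSWER: 4


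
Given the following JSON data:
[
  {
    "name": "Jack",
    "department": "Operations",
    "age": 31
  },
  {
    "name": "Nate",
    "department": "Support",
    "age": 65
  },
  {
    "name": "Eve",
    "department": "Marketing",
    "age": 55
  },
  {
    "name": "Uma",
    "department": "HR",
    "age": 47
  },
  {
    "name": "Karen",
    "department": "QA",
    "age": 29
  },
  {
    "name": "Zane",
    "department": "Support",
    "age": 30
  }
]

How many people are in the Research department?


Scanning records for department = Research
  No matches found
Count: 0

ANSWER: 0


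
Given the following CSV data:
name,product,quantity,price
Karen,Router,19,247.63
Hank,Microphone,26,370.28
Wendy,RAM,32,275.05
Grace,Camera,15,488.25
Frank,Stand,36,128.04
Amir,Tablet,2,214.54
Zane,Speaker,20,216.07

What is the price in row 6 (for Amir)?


Row 6: Amir
Column 'price' = 214.54

ANSWER: 214.54


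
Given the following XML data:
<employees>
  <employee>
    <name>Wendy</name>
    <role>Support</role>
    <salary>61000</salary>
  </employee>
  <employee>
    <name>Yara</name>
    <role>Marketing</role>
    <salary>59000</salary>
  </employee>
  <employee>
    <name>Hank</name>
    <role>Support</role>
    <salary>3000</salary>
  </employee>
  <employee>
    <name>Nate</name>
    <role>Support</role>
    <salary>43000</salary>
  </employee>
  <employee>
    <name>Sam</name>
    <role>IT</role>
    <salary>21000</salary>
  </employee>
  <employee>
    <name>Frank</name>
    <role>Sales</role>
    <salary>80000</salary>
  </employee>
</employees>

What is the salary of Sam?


Searching for <employee> with <name>Sam</name>
Found at position 5
<salary>21000</salary>

ANSWER: 21000


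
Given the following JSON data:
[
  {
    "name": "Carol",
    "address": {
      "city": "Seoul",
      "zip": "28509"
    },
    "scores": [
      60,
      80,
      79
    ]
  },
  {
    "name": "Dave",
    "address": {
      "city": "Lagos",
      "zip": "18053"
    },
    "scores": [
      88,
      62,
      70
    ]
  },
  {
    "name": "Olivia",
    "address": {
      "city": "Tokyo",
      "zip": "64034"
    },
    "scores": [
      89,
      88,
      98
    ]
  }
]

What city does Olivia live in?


Path: records[2].address.city
Value: Tokyo

ANSWER: Tokyo


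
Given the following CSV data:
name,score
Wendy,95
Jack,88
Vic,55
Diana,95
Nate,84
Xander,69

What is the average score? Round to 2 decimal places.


Scores: 95, 88, 55, 95, 84, 69
Sum = 486
Count = 6
Average = 486 / 6 = 81.00

ANSWER: 81.00


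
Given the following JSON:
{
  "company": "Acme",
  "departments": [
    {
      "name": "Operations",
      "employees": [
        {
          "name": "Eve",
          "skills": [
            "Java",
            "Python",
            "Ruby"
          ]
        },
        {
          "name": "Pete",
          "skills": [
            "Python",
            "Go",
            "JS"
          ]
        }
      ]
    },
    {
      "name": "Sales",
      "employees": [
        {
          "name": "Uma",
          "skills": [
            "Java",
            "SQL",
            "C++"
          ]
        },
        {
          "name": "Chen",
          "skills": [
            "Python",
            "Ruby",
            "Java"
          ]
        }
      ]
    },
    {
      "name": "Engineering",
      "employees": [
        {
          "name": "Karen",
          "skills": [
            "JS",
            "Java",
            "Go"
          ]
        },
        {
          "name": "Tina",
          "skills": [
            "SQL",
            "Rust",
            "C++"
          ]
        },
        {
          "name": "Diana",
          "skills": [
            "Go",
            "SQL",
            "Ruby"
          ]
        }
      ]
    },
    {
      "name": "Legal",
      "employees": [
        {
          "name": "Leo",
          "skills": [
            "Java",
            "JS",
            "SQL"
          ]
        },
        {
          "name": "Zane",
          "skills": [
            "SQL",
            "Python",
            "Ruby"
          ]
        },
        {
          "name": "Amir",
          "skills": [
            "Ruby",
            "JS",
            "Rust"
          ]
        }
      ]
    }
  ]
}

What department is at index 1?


Path: departments[1].name
Value: Sales

ANSWER: Sales


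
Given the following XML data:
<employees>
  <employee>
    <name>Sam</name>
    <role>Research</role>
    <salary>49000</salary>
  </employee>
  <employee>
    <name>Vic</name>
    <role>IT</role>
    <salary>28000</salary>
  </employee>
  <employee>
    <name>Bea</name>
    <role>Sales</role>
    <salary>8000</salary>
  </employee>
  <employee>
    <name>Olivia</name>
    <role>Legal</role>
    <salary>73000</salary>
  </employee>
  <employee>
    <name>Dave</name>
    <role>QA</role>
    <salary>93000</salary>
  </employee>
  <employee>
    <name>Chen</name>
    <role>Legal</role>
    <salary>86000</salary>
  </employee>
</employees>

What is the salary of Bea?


Searching for <employee> with <name>Bea</name>
Found at position 3
<salary>8000</salary>

ANSWER: 8000


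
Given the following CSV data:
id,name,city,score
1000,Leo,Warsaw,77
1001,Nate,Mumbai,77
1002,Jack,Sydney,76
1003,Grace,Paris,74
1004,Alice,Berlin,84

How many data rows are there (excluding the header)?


Counting rows (excluding header):
Header: id,name,city,score
Data rows: 5

ANSWER: 5


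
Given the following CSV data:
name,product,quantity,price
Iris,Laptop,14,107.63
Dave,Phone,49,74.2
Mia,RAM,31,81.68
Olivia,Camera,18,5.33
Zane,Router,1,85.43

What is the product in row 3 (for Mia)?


Row 3: Mia
Column 'product' = RAM

ANSWER: RAM


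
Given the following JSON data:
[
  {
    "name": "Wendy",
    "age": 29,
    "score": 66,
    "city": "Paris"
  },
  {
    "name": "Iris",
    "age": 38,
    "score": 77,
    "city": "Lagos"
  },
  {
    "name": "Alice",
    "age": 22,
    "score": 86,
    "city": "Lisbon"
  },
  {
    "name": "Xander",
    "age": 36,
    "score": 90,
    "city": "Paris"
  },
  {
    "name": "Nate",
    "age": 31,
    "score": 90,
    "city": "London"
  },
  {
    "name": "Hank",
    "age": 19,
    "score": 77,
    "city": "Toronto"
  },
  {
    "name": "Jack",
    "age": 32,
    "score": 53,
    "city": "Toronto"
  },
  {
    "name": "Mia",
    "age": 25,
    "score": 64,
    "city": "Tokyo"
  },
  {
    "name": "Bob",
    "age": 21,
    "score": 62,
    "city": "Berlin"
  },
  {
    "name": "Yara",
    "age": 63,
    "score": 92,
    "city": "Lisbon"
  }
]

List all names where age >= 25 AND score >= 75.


Checking both conditions:
  Wendy (age=29, score=66) -> no
  Iris (age=38, score=77) -> YES
  Alice (age=22, score=86) -> no
  Xander (age=36, score=90) -> YES
  Nate (age=31, score=90) -> YES
  Hank (age=19, score=77) -> no
  Jack (age=32, score=53) -> no
  Mia (age=25, score=64) -> no
  Bob (age=21, score=62) -> no
  Yara (age=63, score=92) -> YES


ANSWER: Iris, Xander, Nate, Yara


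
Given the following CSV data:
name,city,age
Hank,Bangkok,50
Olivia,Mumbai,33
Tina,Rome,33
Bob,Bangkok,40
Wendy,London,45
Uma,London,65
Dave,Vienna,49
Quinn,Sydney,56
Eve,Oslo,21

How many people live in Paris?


Scanning city column for 'Paris':
Total matches: 0

ANSWER: 0


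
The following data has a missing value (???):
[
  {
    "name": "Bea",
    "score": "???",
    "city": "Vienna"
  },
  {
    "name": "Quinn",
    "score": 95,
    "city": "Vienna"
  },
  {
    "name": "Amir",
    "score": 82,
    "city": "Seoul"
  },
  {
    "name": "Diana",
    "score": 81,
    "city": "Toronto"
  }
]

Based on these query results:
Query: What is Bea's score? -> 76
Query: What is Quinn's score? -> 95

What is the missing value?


The missing value is Bea's score
From query: Bea's score = 76

ANSWER: 76


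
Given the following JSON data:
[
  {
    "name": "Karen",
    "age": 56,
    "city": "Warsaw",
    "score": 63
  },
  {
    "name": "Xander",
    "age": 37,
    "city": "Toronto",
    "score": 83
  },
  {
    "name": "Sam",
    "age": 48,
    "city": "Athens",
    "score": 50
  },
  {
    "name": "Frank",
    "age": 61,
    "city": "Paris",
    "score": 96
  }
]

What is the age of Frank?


Looking up record where name = Frank
Record index: 3
Field 'age' = 61

ANSWER: 61


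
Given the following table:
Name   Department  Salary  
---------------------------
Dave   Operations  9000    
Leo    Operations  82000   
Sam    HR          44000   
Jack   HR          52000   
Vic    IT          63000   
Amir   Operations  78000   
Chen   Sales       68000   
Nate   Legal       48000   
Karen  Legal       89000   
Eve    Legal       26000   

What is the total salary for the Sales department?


Sales department members:
  Chen: 68000
Total = 68000 = 68000

ANSWER: 68000


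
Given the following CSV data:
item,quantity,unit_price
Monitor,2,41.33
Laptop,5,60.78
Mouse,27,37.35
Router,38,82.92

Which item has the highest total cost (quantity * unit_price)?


Computing row totals:
  Monitor: 82.66
  Laptop: 303.9
  Mouse: 1008.45
  Router: 3150.96
Maximum: Router (3150.96)

ANSWER: Router


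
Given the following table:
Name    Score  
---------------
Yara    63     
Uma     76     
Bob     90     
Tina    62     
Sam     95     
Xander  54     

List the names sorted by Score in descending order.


Sorting by Score (descending):
  Sam: 95
  Bob: 90
  Uma: 76
  Yara: 63
  Tina: 62
  Xander: 54


ANSWER: Sam, Bob, Uma, Yara, Tina, Xander


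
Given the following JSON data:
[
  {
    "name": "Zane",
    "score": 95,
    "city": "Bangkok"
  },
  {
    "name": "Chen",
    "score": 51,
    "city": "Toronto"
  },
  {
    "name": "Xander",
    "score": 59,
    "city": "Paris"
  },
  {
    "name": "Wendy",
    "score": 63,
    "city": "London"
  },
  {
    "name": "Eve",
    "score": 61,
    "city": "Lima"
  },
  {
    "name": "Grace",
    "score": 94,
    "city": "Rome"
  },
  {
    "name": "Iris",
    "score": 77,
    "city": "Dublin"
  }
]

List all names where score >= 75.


Filtering records where score >= 75:
  Zane (score=95) -> YES
  Chen (score=51) -> no
  Xander (score=59) -> no
  Wendy (score=63) -> no
  Eve (score=61) -> no
  Grace (score=94) -> YES
  Iris (score=77) -> YES


ANSWER: Zane, Grace, Iris


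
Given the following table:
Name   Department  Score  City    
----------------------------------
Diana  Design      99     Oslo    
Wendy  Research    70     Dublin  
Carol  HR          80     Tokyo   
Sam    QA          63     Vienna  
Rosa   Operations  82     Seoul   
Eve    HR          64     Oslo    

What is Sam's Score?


Row 4: Sam
Score = 63

ANSWER: 63


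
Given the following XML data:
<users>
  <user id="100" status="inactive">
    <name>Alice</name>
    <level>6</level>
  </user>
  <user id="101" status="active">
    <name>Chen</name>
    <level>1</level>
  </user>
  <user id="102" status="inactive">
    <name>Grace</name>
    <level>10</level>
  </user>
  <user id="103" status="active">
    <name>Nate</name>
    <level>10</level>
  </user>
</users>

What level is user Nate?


Finding user: Nate
<level>10</level>

ANSWER: 10


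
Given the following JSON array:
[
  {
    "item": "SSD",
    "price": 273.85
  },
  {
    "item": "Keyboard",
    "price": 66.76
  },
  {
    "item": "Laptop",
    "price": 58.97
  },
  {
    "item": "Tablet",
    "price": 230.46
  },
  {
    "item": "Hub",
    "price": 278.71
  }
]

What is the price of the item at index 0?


Array index 0 -> SSD
price = 273.85

ANSWER: 273.85


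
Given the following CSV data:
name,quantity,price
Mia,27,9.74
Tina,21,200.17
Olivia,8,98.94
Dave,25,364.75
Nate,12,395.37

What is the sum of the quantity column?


Values in 'quantity' column:
  Row 1: 27
  Row 2: 21
  Row 3: 8
  Row 4: 25
  Row 5: 12
Sum = 27 + 21 + 8 + 25 + 12 = 93

ANSWER: 93


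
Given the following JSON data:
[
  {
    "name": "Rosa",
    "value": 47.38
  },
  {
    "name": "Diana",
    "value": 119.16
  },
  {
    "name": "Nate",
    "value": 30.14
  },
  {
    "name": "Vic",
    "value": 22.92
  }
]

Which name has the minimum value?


Comparing values:
  Rosa: 47.38
  Diana: 119.16
  Nate: 30.14
  Vic: 22.92
Minimum: Vic (22.92)

ANSWER: Vic


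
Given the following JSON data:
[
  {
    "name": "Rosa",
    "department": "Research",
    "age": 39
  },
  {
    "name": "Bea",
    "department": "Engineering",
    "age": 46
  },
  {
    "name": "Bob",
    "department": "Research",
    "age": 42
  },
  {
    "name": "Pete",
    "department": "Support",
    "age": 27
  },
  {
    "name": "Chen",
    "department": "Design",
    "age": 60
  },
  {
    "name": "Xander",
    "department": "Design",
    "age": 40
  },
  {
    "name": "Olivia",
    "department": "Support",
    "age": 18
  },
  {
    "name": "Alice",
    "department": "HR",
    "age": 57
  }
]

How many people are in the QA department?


Scanning records for department = QA
  No matches found
Count: 0

ANSWER: 0


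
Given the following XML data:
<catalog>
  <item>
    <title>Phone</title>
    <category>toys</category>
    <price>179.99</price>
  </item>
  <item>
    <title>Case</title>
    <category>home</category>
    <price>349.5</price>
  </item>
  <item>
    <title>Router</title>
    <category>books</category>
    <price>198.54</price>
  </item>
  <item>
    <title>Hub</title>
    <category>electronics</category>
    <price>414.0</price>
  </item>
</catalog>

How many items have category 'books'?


Scanning <item> elements for <category>books</category>:
  Item 3: Router -> MATCH
Count: 1

ANSWER: 1


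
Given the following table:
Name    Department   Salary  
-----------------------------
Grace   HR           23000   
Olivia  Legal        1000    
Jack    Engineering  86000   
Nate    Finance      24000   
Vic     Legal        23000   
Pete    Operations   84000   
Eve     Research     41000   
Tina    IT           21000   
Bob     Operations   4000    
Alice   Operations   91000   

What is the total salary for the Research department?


Research department members:
  Eve: 41000
Total = 41000 = 41000

ANSWER: 41000


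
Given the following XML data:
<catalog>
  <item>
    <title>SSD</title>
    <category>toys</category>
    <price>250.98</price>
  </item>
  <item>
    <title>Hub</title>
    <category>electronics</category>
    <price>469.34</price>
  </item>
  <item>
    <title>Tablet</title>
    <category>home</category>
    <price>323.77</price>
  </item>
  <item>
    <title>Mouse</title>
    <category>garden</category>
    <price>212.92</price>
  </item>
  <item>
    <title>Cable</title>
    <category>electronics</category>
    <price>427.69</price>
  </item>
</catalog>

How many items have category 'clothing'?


Scanning <item> elements for <category>clothing</category>:
Count: 0

ANSWER: 0


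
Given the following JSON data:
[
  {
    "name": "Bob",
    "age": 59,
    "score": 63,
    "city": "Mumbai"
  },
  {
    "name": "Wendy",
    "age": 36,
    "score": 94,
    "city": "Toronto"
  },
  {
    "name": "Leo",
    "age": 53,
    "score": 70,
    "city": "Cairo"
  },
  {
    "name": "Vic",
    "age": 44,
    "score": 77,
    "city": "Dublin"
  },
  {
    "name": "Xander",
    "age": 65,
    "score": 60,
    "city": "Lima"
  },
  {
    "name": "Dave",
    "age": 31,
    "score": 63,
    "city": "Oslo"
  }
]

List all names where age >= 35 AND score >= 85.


Checking both conditions:
  Bob (age=59, score=63) -> no
  Wendy (age=36, score=94) -> YES
  Leo (age=53, score=70) -> no
  Vic (age=44, score=77) -> no
  Xander (age=65, score=60) -> no
  Dave (age=31, score=63) -> no


ANSWER: Wendy


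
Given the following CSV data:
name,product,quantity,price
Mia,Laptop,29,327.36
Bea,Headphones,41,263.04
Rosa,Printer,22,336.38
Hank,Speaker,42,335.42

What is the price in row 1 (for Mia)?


Row 1: Mia
Column 'price' = 327.36

ANSWER: 327.36


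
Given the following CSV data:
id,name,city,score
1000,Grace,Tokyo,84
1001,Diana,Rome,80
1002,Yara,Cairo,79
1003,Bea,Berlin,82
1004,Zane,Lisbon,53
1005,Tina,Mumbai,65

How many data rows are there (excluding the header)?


Counting rows (excluding header):
Header: id,name,city,score
Data rows: 6

ANSWER: 6


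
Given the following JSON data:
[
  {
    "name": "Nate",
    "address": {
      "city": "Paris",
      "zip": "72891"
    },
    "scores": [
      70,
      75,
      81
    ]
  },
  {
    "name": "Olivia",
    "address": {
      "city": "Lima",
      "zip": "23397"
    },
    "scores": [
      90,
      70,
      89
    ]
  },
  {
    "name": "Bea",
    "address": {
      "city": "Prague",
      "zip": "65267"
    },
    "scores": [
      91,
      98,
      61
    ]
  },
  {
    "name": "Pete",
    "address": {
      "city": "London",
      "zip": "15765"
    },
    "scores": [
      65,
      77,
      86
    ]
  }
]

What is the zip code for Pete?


Path: records[3].address.zip
Value: 15765

ANSWER: 15765


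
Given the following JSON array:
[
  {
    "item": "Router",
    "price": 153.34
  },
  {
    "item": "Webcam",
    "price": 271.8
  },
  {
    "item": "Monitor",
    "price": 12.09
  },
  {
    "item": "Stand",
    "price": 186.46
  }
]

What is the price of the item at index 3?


Array index 3 -> Stand
price = 186.46

ANSWER: 186.46


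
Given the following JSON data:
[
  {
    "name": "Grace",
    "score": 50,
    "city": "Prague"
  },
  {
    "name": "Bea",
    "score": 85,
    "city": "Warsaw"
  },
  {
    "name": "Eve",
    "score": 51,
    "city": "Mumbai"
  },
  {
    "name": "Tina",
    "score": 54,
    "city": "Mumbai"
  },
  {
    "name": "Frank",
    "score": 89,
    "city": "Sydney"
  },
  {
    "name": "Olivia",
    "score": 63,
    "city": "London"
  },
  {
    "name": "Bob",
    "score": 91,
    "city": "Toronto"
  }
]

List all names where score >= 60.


Filtering records where score >= 60:
  Grace (score=50) -> no
  Bea (score=85) -> YES
  Eve (score=51) -> no
  Tina (score=54) -> no
  Frank (score=89) -> YES
  Olivia (score=63) -> YES
  Bob (score=91) -> YES


ANSWER: Bea, Frank, Olivia, Bob


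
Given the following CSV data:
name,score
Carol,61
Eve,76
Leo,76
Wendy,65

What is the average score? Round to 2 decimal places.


Scores: 61, 76, 76, 65
Sum = 278
Count = 4
Average = 278 / 4 = 69.50

ANSWER: 69.50


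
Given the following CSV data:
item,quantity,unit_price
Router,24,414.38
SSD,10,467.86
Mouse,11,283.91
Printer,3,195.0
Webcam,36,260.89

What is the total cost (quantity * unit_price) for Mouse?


Row: Mouse
quantity = 11
unit_price = 283.91
total = 11 * 283.91 = 3123.01

ANSWER: 3123.01


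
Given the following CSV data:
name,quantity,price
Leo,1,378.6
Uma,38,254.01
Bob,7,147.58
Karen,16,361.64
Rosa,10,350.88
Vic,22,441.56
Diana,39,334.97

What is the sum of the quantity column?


Values in 'quantity' column:
  Row 1: 1
  Row 2: 38
  Row 3: 7
  Row 4: 16
  Row 5: 10
  Row 6: 22
  Row 7: 39
Sum = 1 + 38 + 7 + 16 + 10 + 22 + 39 = 133

ANSWER: 133


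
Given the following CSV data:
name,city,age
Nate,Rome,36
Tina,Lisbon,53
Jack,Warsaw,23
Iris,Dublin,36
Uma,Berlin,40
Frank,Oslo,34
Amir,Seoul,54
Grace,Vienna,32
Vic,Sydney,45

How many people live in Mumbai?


Scanning city column for 'Mumbai':
Total matches: 0

ANSWER: 0


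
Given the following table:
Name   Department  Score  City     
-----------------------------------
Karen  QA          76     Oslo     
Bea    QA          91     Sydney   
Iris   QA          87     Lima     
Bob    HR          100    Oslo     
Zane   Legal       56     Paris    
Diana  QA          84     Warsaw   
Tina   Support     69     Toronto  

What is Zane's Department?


Row 5: Zane
Department = Legal

ANSWER: Legal


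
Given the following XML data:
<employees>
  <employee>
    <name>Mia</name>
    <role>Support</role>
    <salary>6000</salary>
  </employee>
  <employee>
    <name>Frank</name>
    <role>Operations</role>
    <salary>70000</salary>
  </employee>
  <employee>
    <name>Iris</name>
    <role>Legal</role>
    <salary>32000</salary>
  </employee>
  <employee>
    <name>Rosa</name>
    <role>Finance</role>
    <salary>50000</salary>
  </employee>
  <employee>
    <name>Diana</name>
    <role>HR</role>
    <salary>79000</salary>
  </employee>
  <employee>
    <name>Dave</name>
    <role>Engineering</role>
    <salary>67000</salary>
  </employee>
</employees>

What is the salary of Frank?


Searching for <employee> with <name>Frank</name>
Found at position 2
<salary>70000</salary>

ANSWER: 70000


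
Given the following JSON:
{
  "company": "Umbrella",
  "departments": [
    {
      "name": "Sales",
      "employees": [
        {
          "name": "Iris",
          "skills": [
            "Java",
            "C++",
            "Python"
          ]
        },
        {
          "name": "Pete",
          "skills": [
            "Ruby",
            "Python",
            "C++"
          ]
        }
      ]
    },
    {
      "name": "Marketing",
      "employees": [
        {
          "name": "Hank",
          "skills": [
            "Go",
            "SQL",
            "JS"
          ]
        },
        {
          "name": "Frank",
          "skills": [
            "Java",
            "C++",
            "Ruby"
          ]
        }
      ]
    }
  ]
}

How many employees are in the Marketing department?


Path: departments[1].employees
Count: 2

ANSWER: 2


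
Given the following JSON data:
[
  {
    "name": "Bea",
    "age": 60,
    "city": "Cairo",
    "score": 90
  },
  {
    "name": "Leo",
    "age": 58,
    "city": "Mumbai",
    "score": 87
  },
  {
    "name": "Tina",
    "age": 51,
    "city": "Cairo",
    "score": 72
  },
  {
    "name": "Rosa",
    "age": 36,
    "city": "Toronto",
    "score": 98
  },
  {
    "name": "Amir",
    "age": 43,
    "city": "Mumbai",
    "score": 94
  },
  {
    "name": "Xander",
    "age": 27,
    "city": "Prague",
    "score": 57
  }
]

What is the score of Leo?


Looking up record where name = Leo
Record index: 1
Field 'score' = 87

ANSWER: 87


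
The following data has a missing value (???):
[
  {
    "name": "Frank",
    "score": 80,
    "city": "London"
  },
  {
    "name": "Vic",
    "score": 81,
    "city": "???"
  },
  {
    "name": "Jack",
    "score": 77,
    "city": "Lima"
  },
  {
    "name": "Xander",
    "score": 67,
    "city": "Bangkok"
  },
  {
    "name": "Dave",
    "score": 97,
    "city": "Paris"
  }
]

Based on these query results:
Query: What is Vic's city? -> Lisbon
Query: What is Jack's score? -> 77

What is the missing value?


The missing value is Vic's city
From query: Vic's city = Lisbon

ANSWER: Lisbon
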